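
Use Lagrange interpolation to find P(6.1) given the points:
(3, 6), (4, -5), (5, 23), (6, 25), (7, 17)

Lagrange interpolation formula:
P(x) = Σ yᵢ × Lᵢ(x)
where Lᵢ(x) = Π_{j≠i} (x - xⱼ)/(xᵢ - xⱼ)

L_0(6.1) = (6.1 - 4)/(3 - 4) × (6.1 - 5)/(3 - 5) × (6.1 - 6)/(3 - 6) × (6.1 - 7)/(3 - 7) = -0.008662
L_1(6.1) = (6.1 - 3)/(4 - 3) × (6.1 - 5)/(4 - 5) × (6.1 - 6)/(4 - 6) × (6.1 - 7)/(4 - 7) = 0.051150
L_2(6.1) = (6.1 - 3)/(5 - 3) × (6.1 - 4)/(5 - 4) × (6.1 - 6)/(5 - 6) × (6.1 - 7)/(5 - 7) = -0.146475
L_3(6.1) = (6.1 - 3)/(6 - 3) × (6.1 - 4)/(6 - 4) × (6.1 - 5)/(6 - 5) × (6.1 - 7)/(6 - 7) = 1.074150
L_4(6.1) = (6.1 - 3)/(7 - 3) × (6.1 - 4)/(7 - 4) × (6.1 - 5)/(7 - 5) × (6.1 - 6)/(7 - 6) = 0.029837

P(6.1) = 6×L_0(6.1) + (-5)×L_1(6.1) + 23×L_2(6.1) + 25×L_3(6.1) + 17×L_4(6.1)
P(6.1) = 23.684338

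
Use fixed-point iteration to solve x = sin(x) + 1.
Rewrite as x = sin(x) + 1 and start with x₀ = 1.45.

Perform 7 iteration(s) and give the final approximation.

Equation: x = sin(x) + 1
Fixed-point form: x = sin(x) + 1
x₀ = 1.45

x_1 = g(1.450000) = 1.992713
x_2 = g(1.992713) = 1.912306
x_3 = g(1.912306) = 1.942250
x_4 = g(1.942250) = 1.931801
x_5 = g(1.931801) = 1.935543
x_6 = g(1.935543) = 1.934214
x_7 = g(1.934214) = 1.934687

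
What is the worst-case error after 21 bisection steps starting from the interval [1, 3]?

Bisection error bound: |error| ≤ (b-a)/2^n
|error| ≤ (3 - 1)/2^21 = 2/2^21
|error| ≤ 0.0000009537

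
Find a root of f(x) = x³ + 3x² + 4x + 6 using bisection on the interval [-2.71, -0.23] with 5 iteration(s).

f(x) = x³ + 3x² + 4x + 6
Initial interval: [-2.71, -0.23]

Iteration 1:
  c_1 = (-2.710000 + (-0.230000))/2 = -1.470000
  f(c_1) = f(-1.470000) = 3.426177
  f(a) × f(c) < 0, new interval: [-2.710000, -1.470000]
Iteration 2:
  c_2 = (-2.710000 + (-1.470000))/2 = -2.090000
  f(c_2) = f(-2.090000) = 1.614971
  f(a) × f(c) < 0, new interval: [-2.710000, -2.090000]
Iteration 3:
  c_3 = (-2.710000 + (-2.090000))/2 = -2.400000
  f(c_3) = f(-2.400000) = -0.144000
  f(a) × f(c) ≥ 0, new interval: [-2.400000, -2.090000]
Iteration 4:
  c_4 = (-2.400000 + (-2.090000))/2 = -2.245000
  f(c_4) = f(-2.245000) = 0.825219
  f(a) × f(c) < 0, new interval: [-2.400000, -2.245000]
Iteration 5:
  c_5 = (-2.400000 + (-2.245000))/2 = -2.322500
  f(c_5) = f(-2.322500) = 0.364439
  f(a) × f(c) < 0, new interval: [-2.400000, -2.322500]

After 5 iteration(s), the approximation is c_5 = -2.322500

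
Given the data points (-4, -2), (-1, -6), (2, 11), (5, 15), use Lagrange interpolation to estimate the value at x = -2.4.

Lagrange interpolation formula:
P(x) = Σ yᵢ × Lᵢ(x)
where Lᵢ(x) = Π_{j≠i} (x - xⱼ)/(xᵢ - xⱼ)

L_0(-2.4) = (-2.4 - (-1))/(-4 - (-1)) × (-2.4 - 2)/(-4 - 2) × (-2.4 - 5)/(-4 - 5) = 0.281383
L_1(-2.4) = (-2.4 - (-4))/(-1 - (-4)) × (-2.4 - 2)/(-1 - 2) × (-2.4 - 5)/(-1 - 5) = 0.964741
L_2(-2.4) = (-2.4 - (-4))/(2 - (-4)) × (-2.4 - (-1))/(2 - (-1)) × (-2.4 - 5)/(2 - 5) = -0.306963
L_3(-2.4) = (-2.4 - (-4))/(5 - (-4)) × (-2.4 - (-1))/(5 - (-1)) × (-2.4 - 2)/(5 - 2) = 0.060840

P(-2.4) = (-2)×L_0(-2.4) + (-6)×L_1(-2.4) + 11×L_2(-2.4) + 15×L_3(-2.4)
P(-2.4) = -8.815210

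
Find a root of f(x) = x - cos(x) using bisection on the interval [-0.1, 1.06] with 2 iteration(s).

f(x) = x - cos(x)
Initial interval: [-0.1, 1.06]

Iteration 1:
  c_1 = (-0.100000 + 1.060000)/2 = 0.480000
  f(c_1) = f(0.480000) = -0.406995
  f(a) × f(c) ≥ 0, new interval: [0.480000, 1.060000]
Iteration 2:
  c_2 = (0.480000 + 1.060000)/2 = 0.770000
  f(c_2) = f(0.770000) = 0.052089
  f(a) × f(c) < 0, new interval: [0.480000, 0.770000]

After 2 iteration(s), the approximation is c_2 = 0.770000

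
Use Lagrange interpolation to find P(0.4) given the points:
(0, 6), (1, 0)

Lagrange interpolation formula:
P(x) = Σ yᵢ × Lᵢ(x)
where Lᵢ(x) = Π_{j≠i} (x - xⱼ)/(xᵢ - xⱼ)

L_0(0.4) = (0.4 - 1)/(0 - 1) = 0.600000
L_1(0.4) = (0.4 - 0)/(1 - 0) = 0.400000

P(0.4) = 6×L_0(0.4) + 0×L_1(0.4)
P(0.4) = 3.600000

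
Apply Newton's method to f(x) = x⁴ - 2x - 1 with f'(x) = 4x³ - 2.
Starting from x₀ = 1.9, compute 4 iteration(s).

f(x) = x⁴ - 2x - 1
f'(x) = 4x³ - 2
x₀ = 1.9

Newton-Raphson formula: x_{n+1} = x_n - f(x_n)/f'(x_n)

Iteration 1:
  f(1.900000) = 8.232100
  f'(1.900000) = 25.436000
  x_1 = 1.900000 - 8.232100/25.436000 = 1.576360
Iteration 2:
  f(1.576360) = 2.022066
  f'(1.576360) = 13.668465
  x_2 = 1.576360 - 2.022066/13.668465 = 1.428424
Iteration 3:
  f(1.428424) = 0.306361
  f'(1.428424) = 9.658190
  x_3 = 1.428424 - 0.306361/9.658190 = 1.396703
Iteration 4:
  f(1.396703) = 0.012137
  f'(1.396703) = 8.898645
  x_4 = 1.396703 - 0.012137/8.898645 = 1.395339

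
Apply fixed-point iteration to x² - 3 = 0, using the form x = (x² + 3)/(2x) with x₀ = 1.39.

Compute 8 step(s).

Equation: x² - 3 = 0
Fixed-point form: x = (x² + 3)/(2x)
x₀ = 1.39

x_1 = g(1.390000) = 1.774137
x_2 = g(1.774137) = 1.732550
x_3 = g(1.732550) = 1.732051
x_4 = g(1.732051) = 1.732051
x_5 = g(1.732051) = 1.732051
x_6 = g(1.732051) = 1.732051
x_7 = g(1.732051) = 1.732051
x_8 = g(1.732051) = 1.732051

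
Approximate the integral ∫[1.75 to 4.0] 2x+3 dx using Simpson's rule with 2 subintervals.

f(x) = 2x+3
a = 1.75, b = 4.0, n = 2
h = (b - a)/n = 1.125000

Simpson's rule: (h/3)[f(x₀) + 4f(x₁) + 2f(x₂) + ... + f(xₙ)]

x_0 = 1.7500, f(x_0) = 6.500000, coefficient = 1
x_1 = 2.8750, f(x_1) = 8.750000, coefficient = 4
x_2 = 4.0000, f(x_2) = 11.000000, coefficient = 1

I ≈ (1.125000/3) × 52.500000 = 19.687500
Exact value: 19.687500
Error: 0.000000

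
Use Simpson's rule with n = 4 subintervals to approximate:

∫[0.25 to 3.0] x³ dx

f(x) = x³
a = 0.25, b = 3.0, n = 4
h = (b - a)/n = 0.687500

Simpson's rule: (h/3)[f(x₀) + 4f(x₁) + 2f(x₂) + ... + f(xₙ)]

x_0 = 0.2500, f(x_0) = 0.015625, coefficient = 1
x_1 = 0.9375, f(x_1) = 0.823975, coefficient = 4
x_2 = 1.6250, f(x_2) = 4.291016, coefficient = 2
x_3 = 2.3125, f(x_3) = 12.366455, coefficient = 4
x_4 = 3.0000, f(x_4) = 27.000000, coefficient = 1

I ≈ (0.687500/3) × 88.359375 = 20.249023
Exact value: 20.249023
Error: 0.000000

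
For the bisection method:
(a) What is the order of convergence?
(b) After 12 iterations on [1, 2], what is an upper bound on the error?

(a) Bisection has linear (order 1) convergence; the error is halved each step.

(b) Error bound = (b-a)/2^n = (2 - 1)/2^{12}
    = 1/2^{12}

(a) 1 (linear); (b) error ≤ 2.44e-04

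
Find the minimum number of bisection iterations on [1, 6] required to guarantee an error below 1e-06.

We need (b-a)/2^n ≤ 1e-06
(6 - 1)/2^n ≤ 1e-06
5/2^n ≤ 1e-06
2^n ≥ 5000000
n ≥ log₂(5000000) = 22.25
n ≥ 23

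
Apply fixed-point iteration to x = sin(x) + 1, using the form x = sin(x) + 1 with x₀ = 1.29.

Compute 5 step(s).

Equation: x = sin(x) + 1
Fixed-point form: x = sin(x) + 1
x₀ = 1.29

x_1 = g(1.290000) = 1.960835
x_2 = g(1.960835) = 1.924894
x_3 = g(1.924894) = 1.937960
x_4 = g(1.937960) = 1.933349
x_5 = g(1.933349) = 1.934994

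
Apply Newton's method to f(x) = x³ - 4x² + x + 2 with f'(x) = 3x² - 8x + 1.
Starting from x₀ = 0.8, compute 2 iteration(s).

f(x) = x³ - 4x² + x + 2
f'(x) = 3x² - 8x + 1
x₀ = 0.8

Newton-Raphson formula: x_{n+1} = x_n - f(x_n)/f'(x_n)

Iteration 1:
  f(0.800000) = 0.752000
  f'(0.800000) = -3.480000
  x_1 = 0.800000 - 0.752000/(-3.480000) = 1.016092
Iteration 2:
  f(1.016092) = -0.064623
  f'(1.016092) = -4.031407
  x_2 = 1.016092 - (-0.064623)/(-4.031407) = 1.000062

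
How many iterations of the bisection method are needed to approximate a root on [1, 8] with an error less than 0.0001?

We need (b-a)/2^n ≤ 0.0001
(8 - 1)/2^n ≤ 0.0001
7/2^n ≤ 0.0001
2^n ≥ 70000
n ≥ log₂(70000) = 16.10
n ≥ 17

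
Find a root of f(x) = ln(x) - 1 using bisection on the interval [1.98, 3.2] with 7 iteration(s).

f(x) = ln(x) - 1
Initial interval: [1.98, 3.2]

Iteration 1:
  c_1 = (1.980000 + 3.200000)/2 = 2.590000
  f(c_1) = f(2.590000) = -0.048342
  f(a) × f(c) ≥ 0, new interval: [2.590000, 3.200000]
Iteration 2:
  c_2 = (2.590000 + 3.200000)/2 = 2.895000
  f(c_2) = f(2.895000) = 0.062985
  f(a) × f(c) < 0, new interval: [2.590000, 2.895000]
Iteration 3:
  c_3 = (2.590000 + 2.895000)/2 = 2.742500
  f(c_3) = f(2.742500) = 0.008870
  f(a) × f(c) < 0, new interval: [2.590000, 2.742500]
Iteration 4:
  c_4 = (2.590000 + 2.742500)/2 = 2.666250
  f(c_4) = f(2.666250) = -0.019327
  f(a) × f(c) ≥ 0, new interval: [2.666250, 2.742500]
Iteration 5:
  c_5 = (2.666250 + 2.742500)/2 = 2.704375
  f(c_5) = f(2.704375) = -0.005129
  f(a) × f(c) ≥ 0, new interval: [2.704375, 2.742500]
Iteration 6:
  c_6 = (2.704375 + 2.742500)/2 = 2.723437
  f(c_6) = f(2.723437) = 0.001895
  f(a) × f(c) < 0, new interval: [2.704375, 2.723437]
Iteration 7:
  c_7 = (2.704375 + 2.723437)/2 = 2.713906
  f(c_7) = f(2.713906) = -0.001611
  f(a) × f(c) ≥ 0, new interval: [2.713906, 2.723437]

After 7 iteration(s), the approximation is c_7 = 2.713906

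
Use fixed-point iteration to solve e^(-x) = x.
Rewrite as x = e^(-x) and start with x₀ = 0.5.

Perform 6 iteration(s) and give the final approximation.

Equation: e^(-x) = x
Fixed-point form: x = e^(-x)
x₀ = 0.5

x_1 = g(0.500000) = 0.606531
x_2 = g(0.606531) = 0.545239
x_3 = g(0.545239) = 0.579703
x_4 = g(0.579703) = 0.560065
x_5 = g(0.560065) = 0.571172
x_6 = g(0.571172) = 0.564863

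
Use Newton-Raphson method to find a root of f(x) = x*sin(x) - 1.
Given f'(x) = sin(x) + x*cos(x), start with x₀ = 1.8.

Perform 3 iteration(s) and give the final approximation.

f(x) = x*sin(x) - 1
f'(x) = sin(x) + x*cos(x)
x₀ = 1.8

Newton-Raphson formula: x_{n+1} = x_n - f(x_n)/f'(x_n)

Iteration 1:
  f(1.800000) = 0.752926
  f'(1.800000) = 0.564884
  x_1 = 1.800000 - 0.752926/0.564884 = 0.467114
Iteration 2:
  f(0.467114) = -0.789653
  f'(0.467114) = 0.867384
  x_2 = 0.467114 - (-0.789653)/0.867384 = 1.377499
Iteration 3:
  f(1.377499) = 0.351844
  f'(1.377499) = 1.245988
  x_3 = 1.377499 - 0.351844/1.245988 = 1.095117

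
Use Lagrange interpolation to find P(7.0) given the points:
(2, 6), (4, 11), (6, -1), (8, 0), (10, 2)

Lagrange interpolation formula:
P(x) = Σ yᵢ × Lᵢ(x)
where Lᵢ(x) = Π_{j≠i} (x - xⱼ)/(xᵢ - xⱼ)

L_0(7.0) = (7.0 - 4)/(2 - 4) × (7.0 - 6)/(2 - 6) × (7.0 - 8)/(2 - 8) × (7.0 - 10)/(2 - 10) = 0.023438
L_1(7.0) = (7.0 - 2)/(4 - 2) × (7.0 - 6)/(4 - 6) × (7.0 - 8)/(4 - 8) × (7.0 - 10)/(4 - 10) = -0.156250
L_2(7.0) = (7.0 - 2)/(6 - 2) × (7.0 - 4)/(6 - 4) × (7.0 - 8)/(6 - 8) × (7.0 - 10)/(6 - 10) = 0.703125
L_3(7.0) = (7.0 - 2)/(8 - 2) × (7.0 - 4)/(8 - 4) × (7.0 - 6)/(8 - 6) × (7.0 - 10)/(8 - 10) = 0.468750
L_4(7.0) = (7.0 - 2)/(10 - 2) × (7.0 - 4)/(10 - 4) × (7.0 - 6)/(10 - 6) × (7.0 - 8)/(10 - 8) = -0.039062

P(7.0) = 6×L_0(7.0) + 11×L_1(7.0) + (-1)×L_2(7.0) + 0×L_3(7.0) + 2×L_4(7.0)
P(7.0) = -2.359375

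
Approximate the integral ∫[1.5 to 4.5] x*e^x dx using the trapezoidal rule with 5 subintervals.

f(x) = x*e^x
a = 1.5, b = 4.5, n = 5
h = (b - a)/n = 0.600000

Trapezoidal rule: (h/2)[f(x₀) + 2f(x₁) + 2f(x₂) + ... + f(xₙ)]

x_0 = 1.5000, f(x_0) = 6.722534, coefficient = 1
x_1 = 2.1000, f(x_1) = 17.148957, coefficient = 2
x_2 = 2.7000, f(x_2) = 40.175276, coefficient = 2
x_3 = 3.3000, f(x_3) = 89.471708, coefficient = 2
x_4 = 3.9000, f(x_4) = 192.669552, coefficient = 2
x_5 = 4.5000, f(x_5) = 405.077091, coefficient = 1

I ≈ (0.600000/2) × 1090.730609 = 327.219183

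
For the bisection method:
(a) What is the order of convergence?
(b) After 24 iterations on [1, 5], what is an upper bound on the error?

(a) Bisection has linear (order 1) convergence; the error is halved each step.

(b) Error bound = (b-a)/2^n = (5 - 1)/2^{24}
    = 4/2^{24}

(a) 1 (linear); (b) error ≤ 2.38e-07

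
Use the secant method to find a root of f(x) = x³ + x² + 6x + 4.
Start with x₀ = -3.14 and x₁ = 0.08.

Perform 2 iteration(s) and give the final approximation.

f(x) = x³ + x² + 6x + 4
x₀ = -3.14, x₁ = 0.08

Secant formula: x_{n+1} = x_n - f(x_n)(x_n - x_{n-1})/(f(x_n) - f(x_{n-1}))

Iteration 1:
  f(-3.140000) = -35.939544
  f(0.080000) = 4.486912
  x_2 = 0.080000 - 4.486912×(0.080000 - (-3.140000))/(4.486912 - (-35.939544))
       = -0.277386
Iteration 2:
  f(0.080000) = 4.486912
  f(-0.277386) = 2.391283
  x_3 = -0.277386 - 2.391283×(-0.277386 - 0.080000)/(2.391283 - 4.486912)
       = -0.685193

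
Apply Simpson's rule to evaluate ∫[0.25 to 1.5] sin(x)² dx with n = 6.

f(x) = sin(x)²
a = 0.25, b = 1.5, n = 6
h = (b - a)/n = 0.208333

Simpson's rule: (h/3)[f(x₀) + 4f(x₁) + 2f(x₂) + ... + f(xₙ)]

x_0 = 0.2500, f(x_0) = 0.061209, coefficient = 1
x_1 = 0.4583, f(x_1) = 0.195766, coefficient = 4
x_2 = 0.6667, f(x_2) = 0.382381, coefficient = 2
x_3 = 0.8750, f(x_3) = 0.589123, coefficient = 4
x_4 = 1.0833, f(x_4) = 0.780615, coefficient = 2
x_5 = 1.2917, f(x_5) = 0.924089, coefficient = 4
x_6 = 1.5000, f(x_6) = 0.994996, coefficient = 1

I ≈ (0.208333/3) × 10.218108 = 0.709591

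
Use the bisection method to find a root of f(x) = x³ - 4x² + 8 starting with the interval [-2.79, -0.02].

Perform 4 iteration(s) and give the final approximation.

f(x) = x³ - 4x² + 8
Initial interval: [-2.79, -0.02]

Iteration 1:
  c_1 = (-2.790000 + (-0.020000))/2 = -1.405000
  f(c_1) = f(-1.405000) = -2.669605
  f(a) × f(c) ≥ 0, new interval: [-1.405000, -0.020000]
Iteration 2:
  c_2 = (-1.405000 + (-0.020000))/2 = -0.712500
  f(c_2) = f(-0.712500) = 5.607670
  f(a) × f(c) < 0, new interval: [-1.405000, -0.712500]
Iteration 3:
  c_3 = (-1.405000 + (-0.712500))/2 = -1.058750
  f(c_3) = f(-1.058750) = 2.329386
  f(a) × f(c) < 0, new interval: [-1.405000, -1.058750]
Iteration 4:
  c_4 = (-1.405000 + (-1.058750))/2 = -1.231875
  f(c_4) = f(-1.231875) = 0.060546
  f(a) × f(c) < 0, new interval: [-1.405000, -1.231875]

After 4 iteration(s), the approximation is c_4 = -1.231875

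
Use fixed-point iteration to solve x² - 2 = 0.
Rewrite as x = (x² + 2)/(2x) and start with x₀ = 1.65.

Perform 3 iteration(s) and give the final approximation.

Equation: x² - 2 = 0
Fixed-point form: x = (x² + 2)/(2x)
x₀ = 1.65

x_1 = g(1.650000) = 1.431061
x_2 = g(1.431061) = 1.414313
x_3 = g(1.414313) = 1.414214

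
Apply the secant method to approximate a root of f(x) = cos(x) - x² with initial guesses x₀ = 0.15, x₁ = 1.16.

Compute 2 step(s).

f(x) = cos(x) - x²
x₀ = 0.15, x₁ = 1.16

Secant formula: x_{n+1} = x_n - f(x_n)(x_n - x_{n-1})/(f(x_n) - f(x_{n-1}))

Iteration 1:
  f(0.150000) = 0.966271
  f(1.160000) = -0.946260
  x_2 = 1.160000 - (-0.946260)×(1.160000 - 0.150000)/(-0.946260 - 0.966271)
       = 0.660284
Iteration 2:
  f(1.160000) = -0.946260
  f(0.660284) = 0.353844
  x_3 = 0.660284 - 0.353844×(0.660284 - 1.160000)/(0.353844 - (-0.946260))
       = 0.796289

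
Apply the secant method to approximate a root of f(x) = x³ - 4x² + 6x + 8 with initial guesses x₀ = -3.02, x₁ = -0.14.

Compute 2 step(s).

f(x) = x³ - 4x² + 6x + 8
x₀ = -3.02, x₁ = -0.14

Secant formula: x_{n+1} = x_n - f(x_n)(x_n - x_{n-1})/(f(x_n) - f(x_{n-1}))

Iteration 1:
  f(-3.020000) = -74.145208
  f(-0.140000) = 7.078856
  x_2 = -0.140000 - 7.078856×(-0.140000 - (-3.020000))/(7.078856 - (-74.145208))
       = -0.390998
Iteration 2:
  f(-0.140000) = 7.078856
  f(-0.390998) = 4.982715
  x_3 = -0.390998 - 4.982715×(-0.390998 - (-0.140000))/(4.982715 - 7.078856)
       = -0.987644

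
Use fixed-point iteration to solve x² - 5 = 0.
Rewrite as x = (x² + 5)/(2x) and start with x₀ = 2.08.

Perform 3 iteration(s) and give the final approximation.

Equation: x² - 5 = 0
Fixed-point form: x = (x² + 5)/(2x)
x₀ = 2.08

x_1 = g(2.080000) = 2.241923
x_2 = g(2.241923) = 2.236076
x_3 = g(2.236076) = 2.236068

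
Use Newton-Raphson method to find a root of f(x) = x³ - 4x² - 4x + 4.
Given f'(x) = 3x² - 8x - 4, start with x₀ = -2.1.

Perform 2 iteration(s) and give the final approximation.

f(x) = x³ - 4x² - 4x + 4
f'(x) = 3x² - 8x - 4
x₀ = -2.1

Newton-Raphson formula: x_{n+1} = x_n - f(x_n)/f'(x_n)

Iteration 1:
  f(-2.100000) = -14.501000
  f'(-2.100000) = 26.030000
  x_1 = -2.100000 - (-14.501000)/26.030000 = -1.542912
Iteration 2:
  f(-1.542912) = -3.023684
  f'(-1.542912) = 15.485029
  x_2 = -1.542912 - (-3.023684)/15.485029 = -1.347647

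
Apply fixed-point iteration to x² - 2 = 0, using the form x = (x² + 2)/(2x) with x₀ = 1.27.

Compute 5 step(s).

Equation: x² - 2 = 0
Fixed-point form: x = (x² + 2)/(2x)
x₀ = 1.27

x_1 = g(1.270000) = 1.422402
x_2 = g(1.422402) = 1.414237
x_3 = g(1.414237) = 1.414214
x_4 = g(1.414214) = 1.414214
x_5 = g(1.414214) = 1.414214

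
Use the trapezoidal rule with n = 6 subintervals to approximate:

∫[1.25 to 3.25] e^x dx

f(x) = e^x
a = 1.25, b = 3.25, n = 6
h = (b - a)/n = 0.333333

Trapezoidal rule: (h/2)[f(x₀) + 2f(x₁) + 2f(x₂) + ... + f(xₙ)]

x_0 = 1.2500, f(x_0) = 3.490343, coefficient = 1
x_1 = 1.5833, f(x_1) = 4.871166, coefficient = 2
x_2 = 1.9167, f(x_2) = 6.798260, coefficient = 2
x_3 = 2.2500, f(x_3) = 9.487736, coefficient = 2
x_4 = 2.5833, f(x_4) = 13.241202, coefficient = 2
x_5 = 2.9167, f(x_5) = 18.479586, coefficient = 2
x_6 = 3.2500, f(x_6) = 25.790340, coefficient = 1

I ≈ (0.333333/2) × 135.036582 = 22.506097
Exact value: 22.299997
Error: 0.206100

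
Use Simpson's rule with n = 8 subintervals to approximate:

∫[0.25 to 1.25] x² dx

f(x) = x²
a = 0.25, b = 1.25, n = 8
h = (b - a)/n = 0.125000

Simpson's rule: (h/3)[f(x₀) + 4f(x₁) + 2f(x₂) + ... + f(xₙ)]

x_0 = 0.2500, f(x_0) = 0.062500, coefficient = 1
x_1 = 0.3750, f(x_1) = 0.140625, coefficient = 4
x_2 = 0.5000, f(x_2) = 0.250000, coefficient = 2
x_3 = 0.6250, f(x_3) = 0.390625, coefficient = 4
x_4 = 0.7500, f(x_4) = 0.562500, coefficient = 2
x_5 = 0.8750, f(x_5) = 0.765625, coefficient = 4
x_6 = 1.0000, f(x_6) = 1.000000, coefficient = 2
x_7 = 1.1250, f(x_7) = 1.265625, coefficient = 4
x_8 = 1.2500, f(x_8) = 1.562500, coefficient = 1

I ≈ (0.125000/3) × 15.500000 = 0.645833
Exact value: 0.645833
Error: 0.000000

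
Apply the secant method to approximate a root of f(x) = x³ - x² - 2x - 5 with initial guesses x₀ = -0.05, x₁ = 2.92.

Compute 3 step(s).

f(x) = x³ - x² - 2x - 5
x₀ = -0.05, x₁ = 2.92

Secant formula: x_{n+1} = x_n - f(x_n)(x_n - x_{n-1})/(f(x_n) - f(x_{n-1}))

Iteration 1:
  f(-0.050000) = -4.902625
  f(2.920000) = 5.530688
  x_2 = 2.920000 - 5.530688×(2.920000 - (-0.050000))/(5.530688 - (-4.902625))
       = 1.345606
Iteration 2:
  f(2.920000) = 5.530688
  f(1.345606) = -7.065438
  x_3 = 1.345606 - (-7.065438)×(1.345606 - 2.920000)/(-7.065438 - 5.530688)
       = 2.228718
Iteration 3:
  f(1.345606) = -7.065438
  f(2.228718) = -3.354171
  x_4 = 2.228718 - (-3.354171)×(2.228718 - 1.345606)/(-3.354171 - (-7.065438))
       = 3.026857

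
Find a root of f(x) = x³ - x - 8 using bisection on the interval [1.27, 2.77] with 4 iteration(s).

f(x) = x³ - x - 8
Initial interval: [1.27, 2.77]

Iteration 1:
  c_1 = (1.270000 + 2.770000)/2 = 2.020000
  f(c_1) = f(2.020000) = -1.777592
  f(a) × f(c) ≥ 0, new interval: [2.020000, 2.770000]
Iteration 2:
  c_2 = (2.020000 + 2.770000)/2 = 2.395000
  f(c_2) = f(2.395000) = 3.342780
  f(a) × f(c) < 0, new interval: [2.020000, 2.395000]
Iteration 3:
  c_3 = (2.020000 + 2.395000)/2 = 2.207500
  f(c_3) = f(2.207500) = 0.549772
  f(a) × f(c) < 0, new interval: [2.020000, 2.207500]
Iteration 4:
  c_4 = (2.020000 + 2.207500)/2 = 2.113750
  f(c_4) = f(2.113750) = -0.669644
  f(a) × f(c) ≥ 0, new interval: [2.113750, 2.207500]

After 4 iteration(s), the approximation is c_4 = 2.113750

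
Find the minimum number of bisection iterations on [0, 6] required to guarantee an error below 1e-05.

We need (b-a)/2^n ≤ 1e-05
(6 - 0)/2^n ≤ 1e-05
6/2^n ≤ 1e-05
2^n ≥ 600000
n ≥ log₂(600000) = 19.19
n ≥ 20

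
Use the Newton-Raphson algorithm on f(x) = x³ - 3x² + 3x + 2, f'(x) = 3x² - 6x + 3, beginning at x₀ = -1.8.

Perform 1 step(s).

f(x) = x³ - 3x² + 3x + 2
f'(x) = 3x² - 6x + 3
x₀ = -1.8

Newton-Raphson formula: x_{n+1} = x_n - f(x_n)/f'(x_n)

Iteration 1:
  f(-1.800000) = -18.952000
  f'(-1.800000) = 23.520000
  x_1 = -1.800000 - (-18.952000)/23.520000 = -0.994218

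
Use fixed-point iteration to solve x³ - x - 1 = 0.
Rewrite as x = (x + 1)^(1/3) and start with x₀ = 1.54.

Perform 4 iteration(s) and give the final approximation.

Equation: x³ - x - 1 = 0
Fixed-point form: x = (x + 1)^(1/3)
x₀ = 1.54

x_1 = g(1.540000) = 1.364409
x_2 = g(1.364409) = 1.332215
x_3 = g(1.332215) = 1.326140
x_4 = g(1.326140) = 1.324988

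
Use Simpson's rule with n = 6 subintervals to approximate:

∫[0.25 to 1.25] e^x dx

f(x) = e^x
a = 0.25, b = 1.25, n = 6
h = (b - a)/n = 0.166667

Simpson's rule: (h/3)[f(x₀) + 4f(x₁) + 2f(x₂) + ... + f(xₙ)]

x_0 = 0.2500, f(x_0) = 1.284025, coefficient = 1
x_1 = 0.4167, f(x_1) = 1.516897, coefficient = 4
x_2 = 0.5833, f(x_2) = 1.792002, coefficient = 2
x_3 = 0.7500, f(x_3) = 2.117000, coefficient = 4
x_4 = 0.9167, f(x_4) = 2.500940, coefficient = 2
x_5 = 1.0833, f(x_5) = 2.954512, coefficient = 4
x_6 = 1.2500, f(x_6) = 3.490343, coefficient = 1

I ≈ (0.166667/3) × 39.713885 = 2.206327
Exact value: 2.206318
Error: 0.000009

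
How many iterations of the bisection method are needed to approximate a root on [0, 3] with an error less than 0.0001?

We need (b-a)/2^n ≤ 0.0001
(3 - 0)/2^n ≤ 0.0001
3/2^n ≤ 0.0001
2^n ≥ 30000
n ≥ log₂(30000) = 14.87
n ≥ 15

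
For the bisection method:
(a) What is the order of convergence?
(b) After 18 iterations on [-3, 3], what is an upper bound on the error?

(a) Bisection has linear (order 1) convergence; the error is halved each step.

(b) Error bound = (b-a)/2^n = (3 - (-3))/2^{18}
    = 6/2^{18}

(a) 1 (linear); (b) error ≤ 2.29e-05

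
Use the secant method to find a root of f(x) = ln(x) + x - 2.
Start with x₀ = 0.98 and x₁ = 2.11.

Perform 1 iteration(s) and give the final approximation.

f(x) = ln(x) + x - 2
x₀ = 0.98, x₁ = 2.11

Secant formula: x_{n+1} = x_n - f(x_n)(x_n - x_{n-1})/(f(x_n) - f(x_{n-1}))

Iteration 1:
  f(0.980000) = -1.040203
  f(2.110000) = 0.856688
  x_2 = 2.110000 - 0.856688×(2.110000 - 0.980000)/(0.856688 - (-1.040203))
       = 1.599661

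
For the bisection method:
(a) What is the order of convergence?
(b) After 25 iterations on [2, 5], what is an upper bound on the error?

(a) Bisection has linear (order 1) convergence; the error is halved each step.

(b) Error bound = (b-a)/2^n = (5 - 2)/2^{25}
    = 3/2^{25}

(a) 1 (linear); (b) error ≤ 8.94e-08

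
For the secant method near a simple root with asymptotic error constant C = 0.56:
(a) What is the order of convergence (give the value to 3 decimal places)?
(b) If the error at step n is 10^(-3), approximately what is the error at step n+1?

(a) Secant method has superlinear convergence with order φ = (1+√5)/2 ≈ 1.618.
    This means |e_{n+1}| ≈ C|e_n|^1.618.

(b) With |e_n| = 10^(-3) and C = 0.56:
    |e_{n+1}| ≈ 0.56 × (10^(-3))^1.618 = 0.56 × 10^(-4.85)

(a) ≈ 1.618 (golden ratio); (b) |e_{n+1}| ≈ 7.836e-06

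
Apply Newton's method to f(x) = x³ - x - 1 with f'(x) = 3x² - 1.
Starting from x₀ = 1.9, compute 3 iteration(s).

f(x) = x³ - x - 1
f'(x) = 3x² - 1
x₀ = 1.9

Newton-Raphson formula: x_{n+1} = x_n - f(x_n)/f'(x_n)

Iteration 1:
  f(1.900000) = 3.959000
  f'(1.900000) = 9.830000
  x_1 = 1.900000 - 3.959000/9.830000 = 1.497253
Iteration 2:
  f(1.497253) = 0.859240
  f'(1.497253) = 5.725302
  x_2 = 1.497253 - 0.859240/5.725302 = 1.347176
Iteration 3:
  f(1.347176) = 0.097789
  f'(1.347176) = 4.444646
  x_3 = 1.347176 - 0.097789/4.444646 = 1.325174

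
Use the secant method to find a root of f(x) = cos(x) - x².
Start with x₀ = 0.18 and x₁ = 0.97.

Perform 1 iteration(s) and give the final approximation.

f(x) = cos(x) - x²
x₀ = 0.18, x₁ = 0.97

Secant formula: x_{n+1} = x_n - f(x_n)(x_n - x_{n-1})/(f(x_n) - f(x_{n-1}))

Iteration 1:
  f(0.180000) = 0.951444
  f(0.970000) = -0.375600
  x_2 = 0.970000 - (-0.375600)×(0.970000 - 0.180000)/(-0.375600 - 0.951444)
       = 0.746402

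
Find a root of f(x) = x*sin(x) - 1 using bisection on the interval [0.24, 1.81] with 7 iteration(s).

f(x) = x*sin(x) - 1
Initial interval: [0.24, 1.81]

Iteration 1:
  c_1 = (0.240000 + 1.810000)/2 = 1.025000
  f(c_1) = f(1.025000) = -0.123918
  f(a) × f(c) ≥ 0, new interval: [1.025000, 1.810000]
Iteration 2:
  c_2 = (1.025000 + 1.810000)/2 = 1.417500
  f(c_2) = f(1.417500) = 0.400877
  f(a) × f(c) < 0, new interval: [1.025000, 1.417500]
Iteration 3:
  c_3 = (1.025000 + 1.417500)/2 = 1.221250
  f(c_3) = f(1.221250) = 0.147399
  f(a) × f(c) < 0, new interval: [1.025000, 1.221250]
Iteration 4:
  c_4 = (1.025000 + 1.221250)/2 = 1.123125
  f(c_4) = f(1.123125) = 0.012450
  f(a) × f(c) < 0, new interval: [1.025000, 1.123125]
Iteration 5:
  c_5 = (1.025000 + 1.123125)/2 = 1.074062
  f(c_5) = f(1.074062) = -0.055745
  f(a) × f(c) ≥ 0, new interval: [1.074062, 1.123125]
Iteration 6:
  c_6 = (1.074062 + 1.123125)/2 = 1.098594
  f(c_6) = f(1.098594) = -0.021627
  f(a) × f(c) ≥ 0, new interval: [1.098594, 1.123125]
Iteration 7:
  c_7 = (1.098594 + 1.123125)/2 = 1.110859
  f(c_7) = f(1.110859) = -0.004581
  f(a) × f(c) ≥ 0, new interval: [1.110859, 1.123125]

After 7 iteration(s), the approximation is c_7 = 1.110859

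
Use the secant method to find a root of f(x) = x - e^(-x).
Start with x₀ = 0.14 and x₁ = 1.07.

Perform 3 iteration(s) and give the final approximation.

f(x) = x - e^(-x)
x₀ = 0.14, x₁ = 1.07

Secant formula: x_{n+1} = x_n - f(x_n)(x_n - x_{n-1})/(f(x_n) - f(x_{n-1}))

Iteration 1:
  f(0.140000) = -0.729358
  f(1.070000) = 0.726991
  x_2 = 1.070000 - 0.726991×(1.070000 - 0.140000)/(0.726991 - (-0.729358))
       = 0.605756
Iteration 2:
  f(1.070000) = 0.726991
  f(0.605756) = 0.060094
  x_3 = 0.605756 - 0.060094×(0.605756 - 1.070000)/(0.060094 - 0.726991)
       = 0.563923
Iteration 3:
  f(0.605756) = 0.060094
  f(0.563923) = -0.005050
  x_4 = 0.563923 - (-0.005050)×(0.563923 - 0.605756)/(-0.005050 - 0.060094)
       = 0.567166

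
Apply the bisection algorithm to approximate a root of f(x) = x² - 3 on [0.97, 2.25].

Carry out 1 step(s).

f(x) = x² - 3
Initial interval: [0.97, 2.25]

Iteration 1:
  c_1 = (0.970000 + 2.250000)/2 = 1.610000
  f(c_1) = f(1.610000) = -0.407900
  f(a) × f(c) ≥ 0, new interval: [1.610000, 2.250000]

After 1 iteration(s), the approximation is c_1 = 1.610000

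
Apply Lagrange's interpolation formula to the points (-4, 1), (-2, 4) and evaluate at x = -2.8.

Lagrange interpolation formula:
P(x) = Σ yᵢ × Lᵢ(x)
where Lᵢ(x) = Π_{j≠i} (x - xⱼ)/(xᵢ - xⱼ)

L_0(-2.8) = (-2.8 - (-2))/(-4 - (-2)) = 0.400000
L_1(-2.8) = (-2.8 - (-4))/(-2 - (-4)) = 0.600000

P(-2.8) = 1×L_0(-2.8) + 4×L_1(-2.8)
P(-2.8) = 2.800000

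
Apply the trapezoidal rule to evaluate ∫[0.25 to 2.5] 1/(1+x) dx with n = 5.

f(x) = 1/(1+x)
a = 0.25, b = 2.5, n = 5
h = (b - a)/n = 0.450000

Trapezoidal rule: (h/2)[f(x₀) + 2f(x₁) + 2f(x₂) + ... + f(xₙ)]

x_0 = 0.2500, f(x_0) = 0.800000, coefficient = 1
x_1 = 0.7000, f(x_1) = 0.588235, coefficient = 2
x_2 = 1.1500, f(x_2) = 0.465116, coefficient = 2
x_3 = 1.6000, f(x_3) = 0.384615, coefficient = 2
x_4 = 2.0500, f(x_4) = 0.327869, coefficient = 2
x_5 = 2.5000, f(x_5) = 0.285714, coefficient = 1

I ≈ (0.450000/2) × 4.617386 = 1.038912
Exact value: 1.029619
Error: 0.009292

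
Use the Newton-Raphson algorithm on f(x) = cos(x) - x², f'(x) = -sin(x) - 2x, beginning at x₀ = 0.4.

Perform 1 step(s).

f(x) = cos(x) - x²
f'(x) = -sin(x) - 2x
x₀ = 0.4

Newton-Raphson formula: x_{n+1} = x_n - f(x_n)/f'(x_n)

Iteration 1:
  f(0.400000) = 0.761061
  f'(0.400000) = -1.189418
  x_1 = 0.400000 - 0.761061/(-1.189418) = 1.039860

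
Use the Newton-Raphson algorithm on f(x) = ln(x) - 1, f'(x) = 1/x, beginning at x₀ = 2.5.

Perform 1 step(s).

f(x) = ln(x) - 1
f'(x) = 1/x
x₀ = 2.5

Newton-Raphson formula: x_{n+1} = x_n - f(x_n)/f'(x_n)

Iteration 1:
  f(2.500000) = -0.083709
  f'(2.500000) = 0.400000
  x_1 = 2.500000 - (-0.083709)/0.400000 = 2.709273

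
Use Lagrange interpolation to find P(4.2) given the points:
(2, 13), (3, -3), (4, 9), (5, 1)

Lagrange interpolation formula:
P(x) = Σ yᵢ × Lᵢ(x)
where Lᵢ(x) = Π_{j≠i} (x - xⱼ)/(xᵢ - xⱼ)

L_0(4.2) = (4.2 - 3)/(2 - 3) × (4.2 - 4)/(2 - 4) × (4.2 - 5)/(2 - 5) = 0.032000
L_1(4.2) = (4.2 - 2)/(3 - 2) × (4.2 - 4)/(3 - 4) × (4.2 - 5)/(3 - 5) = -0.176000
L_2(4.2) = (4.2 - 2)/(4 - 2) × (4.2 - 3)/(4 - 3) × (4.2 - 5)/(4 - 5) = 1.056000
L_3(4.2) = (4.2 - 2)/(5 - 2) × (4.2 - 3)/(5 - 3) × (4.2 - 4)/(5 - 4) = 0.088000

P(4.2) = 13×L_0(4.2) + (-3)×L_1(4.2) + 9×L_2(4.2) + 1×L_3(4.2)
P(4.2) = 10.536000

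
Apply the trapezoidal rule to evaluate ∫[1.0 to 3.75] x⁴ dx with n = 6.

f(x) = x⁴
a = 1.0, b = 3.75, n = 6
h = (b - a)/n = 0.458333

Trapezoidal rule: (h/2)[f(x₀) + 2f(x₁) + 2f(x₂) + ... + f(xₙ)]

x_0 = 1.0000, f(x_0) = 1.000000, coefficient = 1
x_1 = 1.4583, f(x_1) = 4.523006, coefficient = 2
x_2 = 1.9167, f(x_2) = 13.495419, coefficient = 2
x_3 = 2.3750, f(x_3) = 31.816650, coefficient = 2
x_4 = 2.8333, f(x_4) = 64.445216, coefficient = 2
x_5 = 3.2917, f(x_5) = 117.398730, coefficient = 2
x_6 = 3.7500, f(x_6) = 197.753906, coefficient = 1

I ≈ (0.458333/2) × 662.111949 = 151.733988
Exact value: 148.115430
Error: 3.618559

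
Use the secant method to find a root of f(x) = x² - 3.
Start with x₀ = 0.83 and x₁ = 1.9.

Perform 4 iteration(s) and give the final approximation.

f(x) = x² - 3
x₀ = 0.83, x₁ = 1.9

Secant formula: x_{n+1} = x_n - f(x_n)(x_n - x_{n-1})/(f(x_n) - f(x_{n-1}))

Iteration 1:
  f(0.830000) = -2.311100
  f(1.900000) = 0.610000
  x_2 = 1.900000 - 0.610000×(1.900000 - 0.830000)/(0.610000 - (-2.311100))
       = 1.676557
Iteration 2:
  f(1.900000) = 0.610000
  f(1.676557) = -0.189157
  x_3 = 1.676557 - (-0.189157)×(1.676557 - 1.900000)/(-0.189157 - 0.610000)
       = 1.729445
Iteration 3:
  f(1.676557) = -0.189157
  f(1.729445) = -0.009020
  x_4 = 1.729445 - (-0.009020)×(1.729445 - 1.676557)/(-0.009020 - (-0.189157))
       = 1.732093
Iteration 4:
  f(1.729445) = -0.009020
  f(1.732093) = 0.000147
  x_5 = 1.732093 - 0.000147×(1.732093 - 1.729445)/(0.000147 - (-0.009020))
       = 1.732051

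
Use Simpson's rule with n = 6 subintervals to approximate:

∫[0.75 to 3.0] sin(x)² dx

f(x) = sin(x)²
a = 0.75, b = 3.0, n = 6
h = (b - a)/n = 0.375000

Simpson's rule: (h/3)[f(x₀) + 4f(x₁) + 2f(x₂) + ... + f(xₙ)]

x_0 = 0.7500, f(x_0) = 0.464631, coefficient = 1
x_1 = 1.1250, f(x_1) = 0.814087, coefficient = 4
x_2 = 1.5000, f(x_2) = 0.994996, coefficient = 2
x_3 = 1.8750, f(x_3) = 0.910280, coefficient = 4
x_4 = 2.2500, f(x_4) = 0.605398, coefficient = 2
x_5 = 2.6250, f(x_5) = 0.243957, coefficient = 4
x_6 = 3.0000, f(x_6) = 0.019915, coefficient = 1

I ≈ (0.375000/3) × 11.558630 = 1.444829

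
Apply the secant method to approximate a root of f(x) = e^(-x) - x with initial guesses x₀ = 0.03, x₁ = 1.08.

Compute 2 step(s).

f(x) = e^(-x) - x
x₀ = 0.03, x₁ = 1.08

Secant formula: x_{n+1} = x_n - f(x_n)(x_n - x_{n-1})/(f(x_n) - f(x_{n-1}))

Iteration 1:
  f(0.030000) = 0.940446
  f(1.080000) = -0.740404
  x_2 = 1.080000 - (-0.740404)×(1.080000 - 0.030000)/(-0.740404 - 0.940446)
       = 0.617481
Iteration 2:
  f(1.080000) = -0.740404
  f(0.617481) = -0.078180
  x_3 = 0.617481 - (-0.078180)×(0.617481 - 1.080000)/(-0.078180 - (-0.740404))
       = 0.562878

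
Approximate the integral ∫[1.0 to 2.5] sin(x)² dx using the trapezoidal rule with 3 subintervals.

f(x) = sin(x)²
a = 1.0, b = 2.5, n = 3
h = (b - a)/n = 0.500000

Trapezoidal rule: (h/2)[f(x₀) + 2f(x₁) + 2f(x₂) + ... + f(xₙ)]

x_0 = 1.0000, f(x_0) = 0.708073, coefficient = 1
x_1 = 1.5000, f(x_1) = 0.994996, coefficient = 2
x_2 = 2.0000, f(x_2) = 0.826822, coefficient = 2
x_3 = 2.5000, f(x_3) = 0.358169, coefficient = 1

I ≈ (0.500000/2) × 4.709878 = 1.177470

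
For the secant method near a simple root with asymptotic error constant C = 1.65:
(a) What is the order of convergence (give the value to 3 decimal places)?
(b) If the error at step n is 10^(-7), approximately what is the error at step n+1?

(a) Secant method has superlinear convergence with order φ = (1+√5)/2 ≈ 1.618.
    This means |e_{n+1}| ≈ C|e_n|^1.618.

(b) With |e_n| = 10^(-7) and C = 1.65:
    |e_{n+1}| ≈ 1.65 × (10^(-7))^1.618 = 1.65 × 10^(-11.33)

(a) ≈ 1.618 (golden ratio); (b) |e_{n+1}| ≈ 7.785e-12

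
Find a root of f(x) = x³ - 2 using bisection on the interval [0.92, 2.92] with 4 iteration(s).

f(x) = x³ - 2
Initial interval: [0.92, 2.92]

Iteration 1:
  c_1 = (0.920000 + 2.920000)/2 = 1.920000
  f(c_1) = f(1.920000) = 5.077888
  f(a) × f(c) < 0, new interval: [0.920000, 1.920000]
Iteration 2:
  c_2 = (0.920000 + 1.920000)/2 = 1.420000
  f(c_2) = f(1.420000) = 0.863288
  f(a) × f(c) < 0, new interval: [0.920000, 1.420000]
Iteration 3:
  c_3 = (0.920000 + 1.420000)/2 = 1.170000
  f(c_3) = f(1.170000) = -0.398387
  f(a) × f(c) ≥ 0, new interval: [1.170000, 1.420000]
Iteration 4:
  c_4 = (1.170000 + 1.420000)/2 = 1.295000
  f(c_4) = f(1.295000) = 0.171747
  f(a) × f(c) < 0, new interval: [1.170000, 1.295000]

After 4 iteration(s), the approximation is c_4 = 1.295000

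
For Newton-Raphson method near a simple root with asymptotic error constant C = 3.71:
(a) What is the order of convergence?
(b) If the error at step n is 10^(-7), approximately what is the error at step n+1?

(a) Newton-Raphson has quadratic (order 2) convergence near simple roots.
    This means |e_{n+1}| ≈ C|e_n|².

(b) With |e_n| = 10^(-7) and C = 3.71:
    |e_{n+1}| ≈ 3.71 × (10^(-7))² = 3.71 × 10^(-14)

(a) 2 (quadratic); (b) |e_{n+1}| ≈ 3.710e-14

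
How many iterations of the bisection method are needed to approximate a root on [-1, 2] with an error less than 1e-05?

We need (b-a)/2^n ≤ 1e-05
(2 - (-1))/2^n ≤ 1e-05
3/2^n ≤ 1e-05
2^n ≥ 300000
n ≥ log₂(300000) = 18.19
n ≥ 19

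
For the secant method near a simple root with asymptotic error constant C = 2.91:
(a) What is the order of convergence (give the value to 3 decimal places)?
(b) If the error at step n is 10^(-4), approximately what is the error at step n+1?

(a) Secant method has superlinear convergence with order φ = (1+√5)/2 ≈ 1.618.
    This means |e_{n+1}| ≈ C|e_n|^1.618.

(b) With |e_n| = 10^(-4) and C = 2.91:
    |e_{n+1}| ≈ 2.91 × (10^(-4))^1.618 = 2.91 × 10^(-6.47)

(a) ≈ 1.618 (golden ratio); (b) |e_{n+1}| ≈ 9.812e-07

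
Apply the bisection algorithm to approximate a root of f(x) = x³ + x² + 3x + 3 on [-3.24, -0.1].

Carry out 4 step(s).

f(x) = x³ + x² + 3x + 3
Initial interval: [-3.24, -0.1]

Iteration 1:
  c_1 = (-3.240000 + (-0.100000))/2 = -1.670000
  f(c_1) = f(-1.670000) = -3.878563
  f(a) × f(c) ≥ 0, new interval: [-1.670000, -0.100000]
Iteration 2:
  c_2 = (-1.670000 + (-0.100000))/2 = -0.885000
  f(c_2) = f(-0.885000) = 0.435071
  f(a) × f(c) < 0, new interval: [-1.670000, -0.885000]
Iteration 3:
  c_3 = (-1.670000 + (-0.885000))/2 = -1.277500
  f(c_3) = f(-1.277500) = -1.285382
  f(a) × f(c) ≥ 0, new interval: [-1.277500, -0.885000]
Iteration 4:
  c_4 = (-1.277500 + (-0.885000))/2 = -1.081250
  f(c_4) = f(-1.081250) = -0.338740
  f(a) × f(c) ≥ 0, new interval: [-1.081250, -0.885000]

After 4 iteration(s), the approximation is c_4 = -1.081250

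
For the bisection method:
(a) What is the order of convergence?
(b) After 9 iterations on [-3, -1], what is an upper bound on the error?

(a) Bisection has linear (order 1) convergence; the error is halved each step.

(b) Error bound = (b-a)/2^n = (-1 - (-3))/2^{9}
    = 2/2^{9}

(a) 1 (linear); (b) error ≤ 3.91e-03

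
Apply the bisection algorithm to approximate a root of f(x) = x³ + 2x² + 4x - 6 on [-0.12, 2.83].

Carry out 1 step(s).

f(x) = x³ + 2x² + 4x - 6
Initial interval: [-0.12, 2.83]

Iteration 1:
  c_1 = (-0.120000 + 2.830000)/2 = 1.355000
  f(c_1) = f(1.355000) = 5.579864
  f(a) × f(c) < 0, new interval: [-0.120000, 1.355000]

After 1 iteration(s), the approximation is c_1 = 1.355000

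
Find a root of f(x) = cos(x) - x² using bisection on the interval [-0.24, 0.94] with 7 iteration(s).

f(x) = cos(x) - x²
Initial interval: [-0.24, 0.94]

Iteration 1:
  c_1 = (-0.240000 + 0.940000)/2 = 0.350000
  f(c_1) = f(0.350000) = 0.816873
  f(a) × f(c) ≥ 0, new interval: [0.350000, 0.940000]
Iteration 2:
  c_2 = (0.350000 + 0.940000)/2 = 0.645000
  f(c_2) = f(0.645000) = 0.383075
  f(a) × f(c) ≥ 0, new interval: [0.645000, 0.940000]
Iteration 3:
  c_3 = (0.645000 + 0.940000)/2 = 0.792500
  f(c_3) = f(0.792500) = 0.074011
  f(a) × f(c) ≥ 0, new interval: [0.792500, 0.940000]
Iteration 4:
  c_4 = (0.792500 + 0.940000)/2 = 0.866250
  f(c_4) = f(0.866250) = -0.102701
  f(a) × f(c) < 0, new interval: [0.792500, 0.866250]
Iteration 5:
  c_5 = (0.792500 + 0.866250)/2 = 0.829375
  f(c_5) = f(0.829375) = -0.012526
  f(a) × f(c) < 0, new interval: [0.792500, 0.829375]
Iteration 6:
  c_6 = (0.792500 + 0.829375)/2 = 0.810937
  f(c_6) = f(0.810937) = 0.031199
  f(a) × f(c) ≥ 0, new interval: [0.810937, 0.829375]
Iteration 7:
  c_7 = (0.810937 + 0.829375)/2 = 0.820156
  f(c_7) = f(0.820156) = 0.009451
  f(a) × f(c) ≥ 0, new interval: [0.820156, 0.829375]

After 7 iteration(s), the approximation is c_7 = 0.820156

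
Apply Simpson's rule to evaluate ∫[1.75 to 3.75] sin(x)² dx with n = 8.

f(x) = sin(x)²
a = 1.75, b = 3.75, n = 8
h = (b - a)/n = 0.250000

Simpson's rule: (h/3)[f(x₀) + 4f(x₁) + 2f(x₂) + ... + f(xₙ)]

x_0 = 1.7500, f(x_0) = 0.968228, coefficient = 1
x_1 = 2.0000, f(x_1) = 0.826822, coefficient = 4
x_2 = 2.2500, f(x_2) = 0.605398, coefficient = 2
x_3 = 2.5000, f(x_3) = 0.358169, coefficient = 4
x_4 = 2.7500, f(x_4) = 0.145665, coefficient = 2
x_5 = 3.0000, f(x_5) = 0.019915, coefficient = 4
x_6 = 3.2500, f(x_6) = 0.011706, coefficient = 2
x_7 = 3.5000, f(x_7) = 0.123049, coefficient = 4
x_8 = 3.7500, f(x_8) = 0.326682, coefficient = 1

I ≈ (0.250000/3) × 8.132267 = 0.677689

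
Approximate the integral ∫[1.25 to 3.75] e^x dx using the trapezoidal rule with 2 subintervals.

f(x) = e^x
a = 1.25, b = 3.75, n = 2
h = (b - a)/n = 1.250000

Trapezoidal rule: (h/2)[f(x₀) + 2f(x₁) + 2f(x₂) + ... + f(xₙ)]

x_0 = 1.2500, f(x_0) = 3.490343, coefficient = 1
x_1 = 2.5000, f(x_1) = 12.182494, coefficient = 2
x_2 = 3.7500, f(x_2) = 42.521082, coefficient = 1

I ≈ (1.250000/2) × 70.376413 = 43.985258
Exact value: 39.030739
Error: 4.954519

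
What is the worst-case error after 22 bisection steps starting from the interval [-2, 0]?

Bisection error bound: |error| ≤ (b-a)/2^n
|error| ≤ (0 - (-2))/2^22 = 2/2^22
|error| ≤ 0.0000004768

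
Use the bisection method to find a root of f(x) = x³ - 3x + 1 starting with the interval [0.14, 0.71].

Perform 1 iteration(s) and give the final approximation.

f(x) = x³ - 3x + 1
Initial interval: [0.14, 0.71]

Iteration 1:
  c_1 = (0.140000 + 0.710000)/2 = 0.425000
  f(c_1) = f(0.425000) = -0.198234
  f(a) × f(c) < 0, new interval: [0.140000, 0.425000]

After 1 iteration(s), the approximation is c_1 = 0.425000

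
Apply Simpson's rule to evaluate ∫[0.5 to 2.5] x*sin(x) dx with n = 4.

f(x) = x*sin(x)
a = 0.5, b = 2.5, n = 4
h = (b - a)/n = 0.500000

Simpson's rule: (h/3)[f(x₀) + 4f(x₁) + 2f(x₂) + ... + f(xₙ)]

x_0 = 0.5000, f(x_0) = 0.239713, coefficient = 1
x_1 = 1.0000, f(x_1) = 0.841471, coefficient = 4
x_2 = 1.5000, f(x_2) = 1.496242, coefficient = 2
x_3 = 2.0000, f(x_3) = 1.818595, coefficient = 4
x_4 = 2.5000, f(x_4) = 1.496180, coefficient = 1

I ≈ (0.500000/3) × 15.368641 = 2.561440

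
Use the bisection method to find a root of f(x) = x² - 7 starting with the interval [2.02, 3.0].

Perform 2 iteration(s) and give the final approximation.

f(x) = x² - 7
Initial interval: [2.02, 3.0]

Iteration 1:
  c_1 = (2.020000 + 3.000000)/2 = 2.510000
  f(c_1) = f(2.510000) = -0.699900
  f(a) × f(c) ≥ 0, new interval: [2.510000, 3.000000]
Iteration 2:
  c_2 = (2.510000 + 3.000000)/2 = 2.755000
  f(c_2) = f(2.755000) = 0.590025
  f(a) × f(c) < 0, new interval: [2.510000, 2.755000]

After 2 iteration(s), the approximation is c_2 = 2.755000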